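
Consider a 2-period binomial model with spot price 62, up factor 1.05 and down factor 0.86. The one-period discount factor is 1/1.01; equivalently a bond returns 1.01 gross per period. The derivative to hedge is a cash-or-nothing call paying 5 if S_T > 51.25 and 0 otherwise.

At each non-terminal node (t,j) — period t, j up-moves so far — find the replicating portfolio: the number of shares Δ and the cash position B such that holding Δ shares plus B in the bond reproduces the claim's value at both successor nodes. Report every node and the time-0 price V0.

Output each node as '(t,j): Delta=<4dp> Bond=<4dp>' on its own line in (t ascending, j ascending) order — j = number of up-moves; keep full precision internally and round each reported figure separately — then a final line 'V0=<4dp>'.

Since d<R<u, set p* = (R−d)/(u−d) = 0.7895; price each node as the discounted p*-expectation of its children.
At expiry t=2: V(2,0)=0.0000, V(2,1)=5.0000, V(2,2)=5.0000
(1,0): S=53.3200. Δ = (V_up−V_dn)/(S_up−S_dn) = (5.0000−0.0000)/(55.9860−45.8552) = 0.4935. V = [p*·5.0000 + (1−p*)·0.0000]/1.01 = 3.9083. B = V − Δ·S = -22.4075.
(1,1): S=65.1000. Δ = (V_up−V_dn)/(S_up−S_dn) = (5.0000−5.0000)/(68.3550−55.9860) = 0.0000. V = [p*·5.0000 + (1−p*)·5.0000]/1.01 = 4.9505. B = V − Δ·S = 4.9505.
(0,0): S=62.0000. Δ = (V_up−V_dn)/(S_up−S_dn) = (4.9505−3.9083)/(65.1000−53.3200) = 0.0885. V = [p*·4.9505 + (1−p*)·3.9083]/1.01 = 4.6842. B = V − Δ·S = -0.8011.
The time-0 hedge costs 4.6842, which is the no-arbitrage price.

(0,0): Delta=0.0885 Bond=-0.8011
(1,0): Delta=0.4935 Bond=-22.4075
(1,1): Delta=0.0000 Bond=4.9505
V0=4.6842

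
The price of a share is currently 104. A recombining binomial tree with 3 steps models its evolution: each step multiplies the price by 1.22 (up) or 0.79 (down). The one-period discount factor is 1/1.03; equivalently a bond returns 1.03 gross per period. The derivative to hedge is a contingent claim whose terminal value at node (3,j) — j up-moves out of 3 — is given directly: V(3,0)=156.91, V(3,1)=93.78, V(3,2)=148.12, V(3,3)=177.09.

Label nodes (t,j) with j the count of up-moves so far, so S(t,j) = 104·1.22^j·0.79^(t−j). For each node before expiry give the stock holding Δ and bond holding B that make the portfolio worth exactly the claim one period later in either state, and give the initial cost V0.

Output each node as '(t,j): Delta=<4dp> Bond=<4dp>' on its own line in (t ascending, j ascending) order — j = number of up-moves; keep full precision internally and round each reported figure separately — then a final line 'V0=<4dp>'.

(0,0): Delta=0.4954 Bond=73.0793
(1,0): Delta=0.0669 Bond=110.4738
(1,1): Delta=0.7150 Bond=47.4034
(2,0): Delta=-2.2619 Bond=264.9447
(2,1): Delta=1.2608 Bond=-5.8776
(2,2): Delta=0.4352 Bond=92.1321
V0=124.5973

Risk-neutral probability p* = (R−d)/(u−d) = (1.03−0.79)/(1.22−0.79) = 0.5581.
Terminal payoffs: V(3,0)=156.9100, V(3,1)=93.7800, V(3,2)=148.1200, V(3,3)=177.0900
Node (2,0) S=64.9064: V=(p*·93.7800+(1−p*)·156.9100)/1.03=118.1307; Δ=(93.7800−156.9100)/(79.1858−51.2761)=-2.2619; B=V−Δ·S=264.9447
Node (2,1) S=100.2352: V=(p*·148.1200+(1−p*)·93.7800)/1.03=120.4945; Δ=(148.1200−93.7800)/(122.2869−79.1858)=1.2608; B=V−Δ·S=-5.8776
Node (2,2) S=154.7936: V=(p*·177.0900+(1−p*)·148.1200)/1.03=159.5042; Δ=(177.0900−148.1200)/(188.8482−122.2869)=0.4352; B=V−Δ·S=92.1321
Node (1,0) S=82.1600: V=(p*·120.4945+(1−p*)·118.1307)/1.03=115.9709; Δ=(120.4945−118.1307)/(100.2352−64.9064)=0.0669; B=V−Δ·S=110.4738
Node (1,1) S=126.8800: V=(p*·159.5042+(1−p*)·120.4945)/1.03=138.1236; Δ=(159.5042−120.4945)/(154.7936−100.2352)=0.7150; B=V−Δ·S=47.4034
Node (0,0) S=104.0000: V=(p*·138.1236+(1−p*)·115.9709)/1.03=124.5973; Δ=(138.1236−115.9709)/(126.8800−82.1600)=0.4954; B=V−Δ·S=73.0793
Check: Δ(0,0)·S0 + B(0,0) = 124.5973 = V0.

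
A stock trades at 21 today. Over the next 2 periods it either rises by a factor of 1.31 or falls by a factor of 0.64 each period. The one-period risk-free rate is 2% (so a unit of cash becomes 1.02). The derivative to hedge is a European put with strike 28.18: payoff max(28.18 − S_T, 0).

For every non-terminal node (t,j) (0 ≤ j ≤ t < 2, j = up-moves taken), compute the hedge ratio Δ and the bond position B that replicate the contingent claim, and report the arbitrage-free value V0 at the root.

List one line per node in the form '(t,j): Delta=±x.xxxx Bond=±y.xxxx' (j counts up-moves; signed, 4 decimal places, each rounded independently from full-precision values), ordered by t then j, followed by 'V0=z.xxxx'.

(0,0): Delta=-0.6894 Bond=22.9938
(1,0): Delta=-1.0000 Bond=27.6275
(1,1): Delta=-0.5737 Bond=20.2684
V0=8.5153

Under the risk-neutral measure, an up-move has probability p* = (R−d)/(u−d) = 0.5672 and values discount at R = 1.02.
Terminal values V(2,·): V(2,0)=19.5784, V(2,1)=10.5736, V(2,2)=0.0000
(1,0): S=13.4400. Δ = (V_up−V_dn)/(S_up−S_dn) = (10.5736−19.5784)/(17.6064−8.6016) = -1.0000. V = [p*·10.5736 + (1−p*)·19.5784]/1.02 = 14.1875. B = V − Δ·S = 27.6275.
(1,1): S=27.5100. Δ = (V_up−V_dn)/(S_up−S_dn) = (0.0000−10.5736)/(36.0381−17.6064) = -0.5737. V = [p*·0.0000 + (1−p*)·10.5736]/1.02 = 4.4869. B = V − Δ·S = 20.2684.
(0,0): S=21.0000. Δ = (V_up−V_dn)/(S_up−S_dn) = (4.4869−14.1875)/(27.5100−13.4400) = -0.6894. V = [p*·4.4869 + (1−p*)·14.1875]/1.02 = 8.5153. B = V − Δ·S = 22.9938.
The time-0 hedge costs 8.5153, which is the no-arbitrage price.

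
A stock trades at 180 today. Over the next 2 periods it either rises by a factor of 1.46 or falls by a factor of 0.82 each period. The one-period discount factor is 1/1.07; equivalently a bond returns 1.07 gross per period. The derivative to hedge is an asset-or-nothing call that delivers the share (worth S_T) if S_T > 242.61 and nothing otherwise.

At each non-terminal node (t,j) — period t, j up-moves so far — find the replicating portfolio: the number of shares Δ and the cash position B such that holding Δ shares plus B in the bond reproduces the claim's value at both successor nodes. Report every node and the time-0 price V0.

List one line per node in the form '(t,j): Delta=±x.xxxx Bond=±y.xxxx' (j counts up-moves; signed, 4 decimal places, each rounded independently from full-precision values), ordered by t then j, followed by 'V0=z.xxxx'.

Under the risk-neutral measure, an up-move has probability p* = (R−d)/(u−d) = 0.3906 and values discount at R = 1.07.
Payoff layer (t=2): V(2,0)=0.0000, V(2,1)=0.0000, V(2,2)=383.6880
  t=1,j=0: stock 147.6000 → up 215.4960 (V=0.0000), down 121.0320 (V=0.0000). Price 0.0000; hedge Δ=0.0000, bond B=0.0000.
  t=1,j=1: stock 262.8000 → up 383.6880 (V=383.6880), down 215.4960 (V=0.0000). Price 140.0730; hedge Δ=2.2812, bond B=-459.4395.
  t=0,j=0: stock 180.0000 → up 262.8000 (V=140.0730), down 147.6000 (V=0.0000). Price 51.1365; hedge Δ=1.2159, bond B=-167.7276.
The time-0 hedge costs 51.1365, which is the no-arbitrage price.

(0,0): Delta=1.2159 Bond=-167.7276
(1,0): Delta=0.0000 Bond=0.0000
(1,1): Delta=2.2813 Bond=-459.4395
V0=51.1365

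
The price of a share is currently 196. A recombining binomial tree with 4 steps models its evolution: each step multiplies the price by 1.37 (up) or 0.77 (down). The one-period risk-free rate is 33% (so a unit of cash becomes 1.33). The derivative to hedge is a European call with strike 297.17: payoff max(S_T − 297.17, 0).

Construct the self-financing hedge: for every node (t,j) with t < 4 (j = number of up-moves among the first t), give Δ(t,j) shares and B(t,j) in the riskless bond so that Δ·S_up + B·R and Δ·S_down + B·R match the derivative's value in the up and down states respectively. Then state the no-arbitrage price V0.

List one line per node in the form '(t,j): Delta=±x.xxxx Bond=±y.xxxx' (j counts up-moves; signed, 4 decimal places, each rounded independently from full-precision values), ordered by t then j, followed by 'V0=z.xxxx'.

The replicating-portfolio and risk-neutral prices coincide; use p* = (1.33−0.77)/(1.37−0.77) = 0.9333 for the latter.
Payoff layer (t=4): V(4,0)=0.0000, V(4,1)=0.0000, V(4,2)=0.0000, V(4,3)=90.8986, V(4,4)=393.2897
Node (3,0) S=89.4805: V=(p*·0.0000+(1−p*)·0.0000)/1.33=0.0000; Δ=(0.0000−0.0000)/(122.5882−68.9000)=0.0000; B=V−Δ·S=0.0000
Node (3,1) S=159.2055: V=(p*·0.0000+(1−p*)·0.0000)/1.33=0.0000; Δ=(0.0000−0.0000)/(218.1115−122.5882)=0.0000; B=V−Δ·S=0.0000
Node (3,2) S=283.2617: V=(p*·90.8986+(1−p*)·0.0000)/1.33=63.7885; Δ=(90.8986−0.0000)/(388.0686−218.1115)=0.5348; B=V−Δ·S=-87.7092
Node (3,3) S=503.9852: V=(p*·393.2897+(1−p*)·90.8986)/1.33=280.5491; Δ=(393.2897−90.8986)/(690.4597−388.0686)=1.0000; B=V−Δ·S=-223.4361
Node (2,0) S=116.2084: V=(p*·0.0000+(1−p*)·0.0000)/1.33=0.0000; Δ=(0.0000−0.0000)/(159.2055−89.4805)=0.0000; B=V−Δ·S=0.0000
Node (2,1) S=206.7604: V=(p*·63.7885+(1−p*)·0.0000)/1.33=44.7639; Δ=(63.7885−0.0000)/(283.2617−159.2055)=0.5142; B=V−Δ·S=-61.5503
Node (2,2) S=367.8724: V=(p*·280.5491+(1−p*)·63.7885)/1.33=200.0740; Δ=(280.5491−63.7885)/(503.9852−283.2617)=0.9820; B=V−Δ·S=-161.1937
Node (1,0) S=150.9200: V=(p*·44.7639+(1−p*)·0.0000)/1.33=31.4132; Δ=(44.7639−0.0000)/(206.7604−116.2084)=0.4943; B=V−Δ·S=-43.1932
Node (1,1) S=268.5200: V=(p*·200.0740+(1−p*)·44.7639)/1.33=142.6466; Δ=(200.0740−44.7639)/(367.8724−206.7604)=0.9640; B=V−Δ·S=-116.2036
Node (0,0) S=196.0000: V=(p*·142.6466+(1−p*)·31.4132)/1.33=101.6775; Δ=(142.6466−31.4132)/(268.5200−150.9200)=0.9459; B=V−Δ·S=-83.7115
Check: Δ(0,0)·S0 + B(0,0) = 101.6775 = V0.

(0,0): Delta=0.9459 Bond=-83.7115
(1,0): Delta=0.4943 Bond=-43.1932
(1,1): Delta=0.9640 Bond=-116.2036
(2,0): Delta=0.0000 Bond=0.0000
(2,1): Delta=0.5142 Bond=-61.5503
(2,2): Delta=0.9820 Bond=-161.1937
(3,0): Delta=0.0000 Bond=0.0000
(3,1): Delta=0.0000 Bond=0.0000
(3,2): Delta=0.5348 Bond=-87.7092
(3,3): Delta=1.0000 Bond=-223.4361
V0=101.6775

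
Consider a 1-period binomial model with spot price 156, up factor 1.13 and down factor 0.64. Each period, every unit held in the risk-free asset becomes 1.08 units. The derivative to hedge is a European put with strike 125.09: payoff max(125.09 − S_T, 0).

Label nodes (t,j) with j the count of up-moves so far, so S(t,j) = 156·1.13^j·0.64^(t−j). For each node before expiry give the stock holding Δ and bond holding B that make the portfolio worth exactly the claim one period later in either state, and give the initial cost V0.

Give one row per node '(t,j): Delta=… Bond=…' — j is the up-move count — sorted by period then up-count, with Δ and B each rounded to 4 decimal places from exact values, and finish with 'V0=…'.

Under the risk-neutral measure, an up-move has probability p* = (R−d)/(u−d) = 0.8980 and values discount at R = 1.08.
Terminal values V(1,·): V(1,0)=25.2500, V(1,1)=0.0000
Node (0,0) S=156.0000: V=(p*·0.0000+(1−p*)·25.2500)/1.08=2.3857; Δ=(0.0000−25.2500)/(176.2800−99.8400)=-0.3303; B=V−Δ·S=53.9163
The time-0 hedge costs 2.3857, which is the no-arbitrage price.

(0,0): Delta=-0.3303 Bond=53.9163
V0=2.3857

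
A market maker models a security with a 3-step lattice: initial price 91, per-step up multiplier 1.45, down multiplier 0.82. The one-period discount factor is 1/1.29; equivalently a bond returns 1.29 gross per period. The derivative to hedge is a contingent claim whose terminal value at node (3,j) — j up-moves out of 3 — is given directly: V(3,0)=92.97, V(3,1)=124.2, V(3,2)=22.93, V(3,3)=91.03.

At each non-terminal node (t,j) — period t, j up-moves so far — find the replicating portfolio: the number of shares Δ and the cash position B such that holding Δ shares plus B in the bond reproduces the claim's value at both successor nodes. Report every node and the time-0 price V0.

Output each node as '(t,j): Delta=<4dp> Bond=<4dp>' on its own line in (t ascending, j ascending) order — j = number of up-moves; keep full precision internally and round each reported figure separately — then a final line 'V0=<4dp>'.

Under the risk-neutral measure, an up-move has probability p* = (R−d)/(u−d) = 0.7460 and values discount at R = 1.29.
Terminal values V(3,·): V(3,0)=92.9700, V(3,1)=124.2000, V(3,2)=22.9300, V(3,3)=91.0300
Node (2,0) S=61.1884: V=(p*·124.2000+(1−p*)·92.9700)/1.29=90.1307; Δ=(124.2000−92.9700)/(88.7232−50.1745)=0.8101; B=V−Δ·S=40.5592
Node (2,1) S=108.1990: V=(p*·22.9300+(1−p*)·124.2000)/1.29=37.7127; Δ=(22.9300−124.2000)/(156.8885−88.7232)=-1.4857; B=V−Δ·S=198.4587
Node (2,2) S=191.3275: V=(p*·91.0300+(1−p*)·22.9300)/1.29=57.1587; Δ=(91.0300−22.9300)/(277.4249−156.8886)=0.5650; B=V−Δ·S=-50.9365
Node (1,0) S=74.6200: V=(p*·37.7127+(1−p*)·90.1307)/1.29=39.5544; Δ=(37.7127−90.1307)/(108.1990−61.1884)=-1.1150; B=V−Δ·S=122.7576
Node (1,1) S=131.9500: V=(p*·57.1587+(1−p*)·37.7127)/1.29=40.4807; Δ=(57.1587−37.7127)/(191.3275−108.1990)=0.2339; B=V−Δ·S=9.6139
Node (0,0) S=91.0000: V=(p*·40.4807+(1−p*)·39.5544)/1.29=31.1980; Δ=(40.4807−39.5544)/(131.9500−74.6200)=0.0162; B=V−Δ·S=29.7278
The time-0 hedge costs 31.1980, which is the no-arbitrage price.

(0,0): Delta=0.0162 Bond=29.7278
(1,0): Delta=-1.1150 Bond=122.7576
(1,1): Delta=0.2339 Bond=9.6139
(2,0): Delta=0.8101 Bond=40.5592
(2,1): Delta=-1.4857 Bond=198.4587
(2,2): Delta=0.5650 Bond=-50.9365
V0=31.1980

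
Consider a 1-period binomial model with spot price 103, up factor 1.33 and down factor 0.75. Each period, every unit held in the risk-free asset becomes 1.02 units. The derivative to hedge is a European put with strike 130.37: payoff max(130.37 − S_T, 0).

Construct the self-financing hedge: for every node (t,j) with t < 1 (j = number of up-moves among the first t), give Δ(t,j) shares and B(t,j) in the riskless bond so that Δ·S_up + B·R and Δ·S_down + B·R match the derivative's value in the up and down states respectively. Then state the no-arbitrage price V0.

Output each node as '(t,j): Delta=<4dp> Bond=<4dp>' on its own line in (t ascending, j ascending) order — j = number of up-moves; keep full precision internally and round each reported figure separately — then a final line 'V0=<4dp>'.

No-arbitrage ⇒ martingale measure with p* = (R−d)/(u−d) = 0.4655.
Terminal values V(1,·): V(1,0)=53.1200, V(1,1)=0.0000
  t=0,j=0: stock 103.0000 → up 136.9900 (V=0.0000), down 77.2500 (V=53.1200). Price 27.8350; hedge Δ=-0.8892, bond B=119.4212.
Check: Δ(0,0)·S0 + B(0,0) = 27.8350 = V0.

(0,0): Delta=-0.8892 Bond=119.4212
V0=27.8350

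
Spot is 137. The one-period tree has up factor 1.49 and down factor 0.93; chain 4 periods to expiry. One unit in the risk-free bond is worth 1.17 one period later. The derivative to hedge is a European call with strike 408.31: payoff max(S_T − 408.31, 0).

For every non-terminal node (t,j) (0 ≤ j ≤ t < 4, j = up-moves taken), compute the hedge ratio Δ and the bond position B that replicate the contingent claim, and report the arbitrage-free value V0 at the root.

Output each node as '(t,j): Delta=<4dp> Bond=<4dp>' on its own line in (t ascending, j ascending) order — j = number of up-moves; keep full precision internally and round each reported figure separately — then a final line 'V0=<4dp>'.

(0,0): Delta=0.1963 Bond=-20.8232
(1,0): Delta=0.0247 Bond=-2.5055
(1,1): Delta=0.3391 Bond=-53.5065
(2,0): Delta=0.0000 Bond=0.0000
(2,1): Delta=0.0453 Bond=-6.8401
(2,2): Delta=0.5835 Bond=-136.9527
(3,0): Delta=0.0000 Bond=0.0000
(3,1): Delta=0.0000 Bond=0.0000
(3,2): Delta=0.0831 Bond=-18.6735
(3,3): Delta=1.0000 Bond=-348.9829
V0=6.0690

Under the risk-neutral measure, an up-move has probability p* = (R−d)/(u−d) = 0.4286 and values discount at R = 1.17.
Terminal payoffs: V(4,0)=0.0000, V(4,1)=0.0000, V(4,2)=0.0000, V(4,3)=13.1558, V(4,4)=266.9416
Node (3,0) S=110.1969: V=(p*·0.0000+(1−p*)·0.0000)/1.17=0.0000; Δ=(0.0000−0.0000)/(164.1934−102.4831)=0.0000; B=V−Δ·S=0.0000
Node (3,1) S=176.5520: V=(p*·0.0000+(1−p*)·0.0000)/1.17=0.0000; Δ=(0.0000−0.0000)/(263.0625−164.1934)=0.0000; B=V−Δ·S=0.0000
Node (3,2) S=282.8629: V=(p*·13.1558+(1−p*)·0.0000)/1.17=4.8190; Δ=(13.1558−0.0000)/(421.4658−263.0625)=0.0831; B=V−Δ·S=-18.6735
Node (3,3) S=453.1890: V=(p*·266.9416+(1−p*)·13.1558)/1.17=104.2061; Δ=(266.9416−13.1558)/(675.2516−421.4658)=1.0000; B=V−Δ·S=-348.9829
Node (2,0) S=118.4913: V=(p*·0.0000+(1−p*)·0.0000)/1.17=0.0000; Δ=(0.0000−0.0000)/(176.5520−110.1969)=0.0000; B=V−Δ·S=0.0000
Node (2,1) S=189.8409: V=(p*·4.8190+(1−p*)·0.0000)/1.17=1.7652; Δ=(4.8190−0.0000)/(282.8629−176.5520)=0.0453; B=V−Δ·S=-6.8401
Node (2,2) S=304.1537: V=(p*·104.2061+(1−p*)·4.8190)/1.17=40.5243; Δ=(104.2061−4.8190)/(453.1890−282.8629)=0.5835; B=V−Δ·S=-136.9527
Node (1,0) S=127.4100: V=(p*·1.7652+(1−p*)·0.0000)/1.17=0.6466; Δ=(1.7652−0.0000)/(189.8409−118.4913)=0.0247; B=V−Δ·S=-2.5055
Node (1,1) S=204.1300: V=(p*·40.5243+(1−p*)·1.7652)/1.17=15.7062; Δ=(40.5243−1.7652)/(304.1537−189.8409)=0.3391; B=V−Δ·S=-53.5065
Node (0,0) S=137.0000: V=(p*·15.7062+(1−p*)·0.6466)/1.17=6.0690; Δ=(15.7062−0.6466)/(204.1300−127.4100)=0.1963; B=V−Δ·S=-20.8232
Check: Δ(0,0)·S0 + B(0,0) = 6.0690 = V0.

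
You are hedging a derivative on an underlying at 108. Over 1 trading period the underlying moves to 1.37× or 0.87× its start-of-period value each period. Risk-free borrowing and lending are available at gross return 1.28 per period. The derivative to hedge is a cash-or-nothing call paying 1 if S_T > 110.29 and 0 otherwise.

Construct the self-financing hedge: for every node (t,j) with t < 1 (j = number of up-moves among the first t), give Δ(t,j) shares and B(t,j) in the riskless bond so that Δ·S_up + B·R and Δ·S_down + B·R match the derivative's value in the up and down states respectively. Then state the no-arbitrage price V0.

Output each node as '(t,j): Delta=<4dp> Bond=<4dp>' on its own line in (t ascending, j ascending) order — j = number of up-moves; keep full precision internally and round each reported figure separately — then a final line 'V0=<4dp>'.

No-arbitrage ⇒ martingale measure with p* = (R−d)/(u−d) = 0.8200.
Terminal values V(1,·): V(1,0)=0.0000, V(1,1)=1.0000
Node (0,0) S=108.0000: V=(p*·1.0000+(1−p*)·0.0000)/1.28=0.6406; Δ=(1.0000−0.0000)/(147.9600−93.9600)=0.0185; B=V−Δ·S=-1.3594
Each (Δ,B) replicates both successor values, so the strategy is self-financing and V0 is arbitrage-free.

(0,0): Delta=0.0185 Bond=-1.3594
V0=0.6406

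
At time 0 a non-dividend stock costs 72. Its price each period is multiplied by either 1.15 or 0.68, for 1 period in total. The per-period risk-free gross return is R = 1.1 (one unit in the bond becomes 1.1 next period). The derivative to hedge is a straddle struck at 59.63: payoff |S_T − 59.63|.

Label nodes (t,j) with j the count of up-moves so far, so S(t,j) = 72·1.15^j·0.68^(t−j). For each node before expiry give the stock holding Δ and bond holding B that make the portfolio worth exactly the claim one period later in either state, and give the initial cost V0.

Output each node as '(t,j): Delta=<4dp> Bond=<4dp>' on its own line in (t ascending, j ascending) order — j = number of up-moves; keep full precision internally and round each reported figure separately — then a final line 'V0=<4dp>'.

The replicating-portfolio and risk-neutral prices coincide; use p* = (1.1−0.68)/(1.15−0.68) = 0.8936 for the latter.
Payoff layer (t=1): V(1,0)=10.6700, V(1,1)=23.1700
  t=0,j=0: stock 72.0000 → up 82.8000 (V=23.1700), down 48.9600 (V=10.6700). Price 19.8547; hedge Δ=0.3694, bond B=-6.7410.
Root portfolio cost Δ·72+B reproduces V0=19.8547.

(0,0): Delta=0.3694 Bond=-6.7410
V0=19.8547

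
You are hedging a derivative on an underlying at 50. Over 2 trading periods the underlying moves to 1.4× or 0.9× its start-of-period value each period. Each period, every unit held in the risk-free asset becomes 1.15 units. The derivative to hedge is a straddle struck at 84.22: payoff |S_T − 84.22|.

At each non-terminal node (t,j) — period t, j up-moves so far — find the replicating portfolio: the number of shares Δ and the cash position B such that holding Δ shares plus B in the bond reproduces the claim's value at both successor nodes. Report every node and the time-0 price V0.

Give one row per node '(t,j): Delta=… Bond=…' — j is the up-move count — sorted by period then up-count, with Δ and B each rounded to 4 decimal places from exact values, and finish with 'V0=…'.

No-arbitrage ⇒ martingale measure with p* = (R−d)/(u−d) = 0.5000.
Payoff layer (t=2): V(2,0)=43.7200, V(2,1)=21.2200, V(2,2)=13.7800
(1,0): S=45.0000. Δ = (V_up−V_dn)/(S_up−S_dn) = (21.2200−43.7200)/(63.0000−40.5000) = -1.0000. V = [p*·21.2200 + (1−p*)·43.7200]/1.15 = 28.2348. B = V − Δ·S = 73.2348.
(1,1): S=70.0000. Δ = (V_up−V_dn)/(S_up−S_dn) = (13.7800−21.2200)/(98.0000−63.0000) = -0.2126. V = [p*·13.7800 + (1−p*)·21.2200]/1.15 = 15.2174. B = V − Δ·S = 30.0974.
(0,0): S=50.0000. Δ = (V_up−V_dn)/(S_up−S_dn) = (15.2174−28.2348)/(70.0000−45.0000) = -0.5207. V = [p*·15.2174 + (1−p*)·28.2348]/1.15 = 18.8922. B = V − Δ·S = 44.9270.
Check: Δ(0,0)·S0 + B(0,0) = 18.8922 = V0.

(0,0): Delta=-0.5207 Bond=44.9270
(1,0): Delta=-1.0000 Bond=73.2348
(1,1): Delta=-0.2126 Bond=30.0974
V0=18.8922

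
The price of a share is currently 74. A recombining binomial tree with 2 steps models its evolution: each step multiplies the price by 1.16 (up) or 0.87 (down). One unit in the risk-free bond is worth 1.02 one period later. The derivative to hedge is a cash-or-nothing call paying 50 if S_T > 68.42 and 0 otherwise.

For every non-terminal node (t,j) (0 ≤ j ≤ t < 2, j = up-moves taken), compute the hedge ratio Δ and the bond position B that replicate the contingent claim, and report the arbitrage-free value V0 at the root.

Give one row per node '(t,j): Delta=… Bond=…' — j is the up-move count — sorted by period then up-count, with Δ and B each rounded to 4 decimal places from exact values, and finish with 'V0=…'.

Since d<R<u, set p* = (R−d)/(u−d) = 0.5172; price each node as the discounted p*-expectation of its children.
Terminal payoffs: V(2,0)=0.0000, V(2,1)=50.0000, V(2,2)=50.0000
Node (1,0) S=64.3800: V=(p*·50.0000+(1−p*)·0.0000)/1.02=25.3550; Δ=(50.0000−0.0000)/(74.6808−56.0106)=2.6781; B=V−Δ·S=-147.0588
Node (1,1) S=85.8400: V=(p*·50.0000+(1−p*)·50.0000)/1.02=49.0196; Δ=(50.0000−50.0000)/(99.5744−74.6808)=0.0000; B=V−Δ·S=49.0196
Node (0,0) S=74.0000: V=(p*·49.0196+(1−p*)·25.3550)/1.02=36.8581; Δ=(49.0196−25.3550)/(85.8400−64.3800)=1.1027; B=V−Δ·S=-44.7441
The time-0 hedge costs 36.8581, which is the no-arbitrage price.

(0,0): Delta=1.1027 Bond=-44.7441
(1,0): Delta=2.6781 Bond=-147.0588
(1,1): Delta=0.0000 Bond=49.0196
V0=36.8581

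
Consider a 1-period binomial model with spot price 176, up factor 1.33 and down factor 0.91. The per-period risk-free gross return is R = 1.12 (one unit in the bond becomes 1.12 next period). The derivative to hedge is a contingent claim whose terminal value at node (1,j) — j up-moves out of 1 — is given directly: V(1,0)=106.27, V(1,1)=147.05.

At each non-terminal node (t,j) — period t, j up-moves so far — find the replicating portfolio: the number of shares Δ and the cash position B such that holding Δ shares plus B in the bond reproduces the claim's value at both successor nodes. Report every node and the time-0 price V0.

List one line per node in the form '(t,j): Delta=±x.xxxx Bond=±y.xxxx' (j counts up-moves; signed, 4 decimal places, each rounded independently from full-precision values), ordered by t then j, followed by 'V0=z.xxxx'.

(0,0): Delta=0.5517 Bond=15.9940
V0=113.0893

Under the risk-neutral measure, an up-move has probability p* = (R−d)/(u−d) = 0.5000 and values discount at R = 1.12.
Terminal values V(1,·): V(1,0)=106.2700, V(1,1)=147.0500
Node (0,0) S=176.0000: V=(p*·147.0500+(1−p*)·106.2700)/1.12=113.0893; Δ=(147.0500−106.2700)/(234.0800−160.1600)=0.5517; B=V−Δ·S=15.9940
Each (Δ,B) replicates both successor values, so the strategy is self-financing and V0 is arbitrage-free.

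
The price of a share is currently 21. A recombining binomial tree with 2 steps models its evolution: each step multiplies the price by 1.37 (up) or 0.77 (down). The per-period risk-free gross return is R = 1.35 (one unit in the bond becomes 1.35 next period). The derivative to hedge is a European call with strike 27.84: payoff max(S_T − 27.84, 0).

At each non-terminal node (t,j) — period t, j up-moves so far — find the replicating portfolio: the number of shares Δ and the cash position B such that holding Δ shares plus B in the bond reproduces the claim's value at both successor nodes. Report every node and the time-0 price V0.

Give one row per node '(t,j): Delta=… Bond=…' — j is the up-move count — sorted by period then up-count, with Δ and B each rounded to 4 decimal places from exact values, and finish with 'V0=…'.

Risk-neutral probability p* = (R−d)/(u−d) = (1.35−0.77)/(1.37−0.77) = 0.9667.
At expiry t=2: V(2,0)=0.0000, V(2,1)=0.0000, V(2,2)=11.5749
(1,0): S=16.1700. Δ = (V_up−V_dn)/(S_up−S_dn) = (0.0000−0.0000)/(22.1529−12.4509) = 0.0000. V = [p*·0.0000 + (1−p*)·0.0000]/1.35 = 0.0000. B = V − Δ·S = 0.0000.
(1,1): S=28.7700. Δ = (V_up−V_dn)/(S_up−S_dn) = (11.5749−0.0000)/(39.4149−22.1529) = 0.6705. V = [p*·11.5749 + (1−p*)·0.0000]/1.35 = 8.2882. B = V − Δ·S = -11.0033.
(0,0): S=21.0000. Δ = (V_up−V_dn)/(S_up−S_dn) = (8.2882−0.0000)/(28.7700−16.1700) = 0.6578. V = [p*·8.2882 + (1−p*)·0.0000]/1.35 = 5.9348. B = V − Δ·S = -7.8789.
Root portfolio cost Δ·21+B reproduces V0=5.9348.

(0,0): Delta=0.6578 Bond=-7.8789
(1,0): Delta=0.0000 Bond=0.0000
(1,1): Delta=0.6705 Bond=-11.0033
V0=5.9348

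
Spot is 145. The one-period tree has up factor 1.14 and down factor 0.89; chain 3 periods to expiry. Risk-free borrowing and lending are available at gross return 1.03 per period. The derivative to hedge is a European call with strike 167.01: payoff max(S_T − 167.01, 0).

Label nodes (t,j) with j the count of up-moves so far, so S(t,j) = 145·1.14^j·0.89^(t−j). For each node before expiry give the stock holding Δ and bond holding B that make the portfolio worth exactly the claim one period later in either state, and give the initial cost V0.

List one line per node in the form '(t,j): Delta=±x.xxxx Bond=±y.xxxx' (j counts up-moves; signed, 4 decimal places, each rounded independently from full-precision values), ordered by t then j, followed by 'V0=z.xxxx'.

(0,0): Delta=0.3932 Bond=-49.0592
(1,0): Delta=0.0119 Bond=-1.3218
(1,1): Delta=0.6271 Bond=-89.1954
(2,0): Delta=0.0000 Bond=0.0000
(2,1): Delta=0.0191 Bond=-2.4311
(2,2): Delta=1.0000 Bond=-162.1456
V0=7.9508

No-arbitrage ⇒ martingale measure with p* = (R−d)/(u−d) = 0.5600.
Payoff layer (t=3): V(3,0)=0.0000, V(3,1)=0.0000, V(3,2)=0.7034, V(3,3)=47.8139
Node (2,0) S=114.8545: V=(p*·0.0000+(1−p*)·0.0000)/1.03=0.0000; Δ=(0.0000−0.0000)/(130.9341−102.2205)=0.0000; B=V−Δ·S=0.0000
Node (2,1) S=147.1170: V=(p*·0.7034+(1−p*)·0.0000)/1.03=0.3824; Δ=(0.7034−0.0000)/(167.7134−130.9341)=0.0191; B=V−Δ·S=-2.4311
Node (2,2) S=188.4420: V=(p*·47.8139+(1−p*)·0.7034)/1.03=26.2964; Δ=(47.8139−0.7034)/(214.8239−167.7134)=1.0000; B=V−Δ·S=-162.1456
Node (1,0) S=129.0500: V=(p*·0.3824+(1−p*)·0.0000)/1.03=0.2079; Δ=(0.3824−0.0000)/(147.1170−114.8545)=0.0119; B=V−Δ·S=-1.3218
Node (1,1) S=165.3000: V=(p*·26.2964+(1−p*)·0.3824)/1.03=14.4604; Δ=(26.2964−0.3824)/(188.4420−147.1170)=0.6271; B=V−Δ·S=-89.1954
Node (0,0) S=145.0000: V=(p*·14.4604+(1−p*)·0.2079)/1.03=7.9508; Δ=(14.4604−0.2079)/(165.3000−129.0500)=0.3932; B=V−Δ·S=-49.0592
Each (Δ,B) replicates both successor values, so the strategy is self-financing and V0 is arbitrage-free.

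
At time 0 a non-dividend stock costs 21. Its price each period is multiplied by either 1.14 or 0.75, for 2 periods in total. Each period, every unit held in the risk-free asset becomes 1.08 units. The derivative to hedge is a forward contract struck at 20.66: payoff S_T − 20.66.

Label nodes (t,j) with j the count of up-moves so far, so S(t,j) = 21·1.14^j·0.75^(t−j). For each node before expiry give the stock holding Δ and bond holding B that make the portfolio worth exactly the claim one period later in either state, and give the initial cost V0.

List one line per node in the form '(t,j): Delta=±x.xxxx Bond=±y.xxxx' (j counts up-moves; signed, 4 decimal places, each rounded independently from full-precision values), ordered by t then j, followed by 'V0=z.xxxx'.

No-arbitrage ⇒ martingale measure with p* = (R−d)/(u−d) = 0.8462.
Terminal payoffs: V(2,0)=-8.8475, V(2,1)=-2.7050, V(2,2)=6.6316
Node (1,0) S=15.7500: V=(p*·-2.7050+(1−p*)·-8.8475)/1.08=-3.3796; Δ=(-2.7050−-8.8475)/(17.9550−11.8125)=1.0000; B=V−Δ·S=-19.1296
Node (1,1) S=23.9400: V=(p*·6.6316+(1−p*)·-2.7050)/1.08=4.8104; Δ=(6.6316−-2.7050)/(27.2916−17.9550)=1.0000; B=V−Δ·S=-19.1296
Node (0,0) S=21.0000: V=(p*·4.8104+(1−p*)·-3.3796)/1.08=3.2874; Δ=(4.8104−-3.3796)/(23.9400−15.7500)=1.0000; B=V−Δ·S=-17.7126
Each (Δ,B) replicates both successor values, so the strategy is self-financing and V0 is arbitrage-free.

(0,0): Delta=1.0000 Bond=-17.7126
(1,0): Delta=1.0000 Bond=-19.1296
(1,1): Delta=1.0000 Bond=-19.1296
V0=3.2874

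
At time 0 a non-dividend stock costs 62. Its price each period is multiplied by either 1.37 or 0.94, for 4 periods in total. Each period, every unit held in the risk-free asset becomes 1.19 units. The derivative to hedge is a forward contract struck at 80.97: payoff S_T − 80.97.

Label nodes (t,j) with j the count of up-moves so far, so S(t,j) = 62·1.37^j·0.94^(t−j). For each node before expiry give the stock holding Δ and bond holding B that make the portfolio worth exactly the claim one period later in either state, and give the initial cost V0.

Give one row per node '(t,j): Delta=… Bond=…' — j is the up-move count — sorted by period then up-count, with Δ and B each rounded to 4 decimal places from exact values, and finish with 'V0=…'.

(0,0): Delta=1.0000 Bond=-40.3772
(1,0): Delta=1.0000 Bond=-48.0489
(1,1): Delta=1.0000 Bond=-48.0489
(2,0): Delta=1.0000 Bond=-57.1782
(2,1): Delta=1.0000 Bond=-57.1782
(2,2): Delta=1.0000 Bond=-57.1782
(3,0): Delta=1.0000 Bond=-68.0420
(3,1): Delta=1.0000 Bond=-68.0420
(3,2): Delta=1.0000 Bond=-68.0420
(3,3): Delta=1.0000 Bond=-68.0420
V0=21.6228

Under the risk-neutral measure, an up-move has probability p* = (R−d)/(u−d) = 0.5814 and values discount at R = 1.19.
Terminal payoffs: V(4,0)=-32.5636, V(4,1)=-10.4202, V(4,2)=21.8526, V(4,3)=68.8885, V(4,4)=137.4407
  t=3,j=0: stock 51.4962 → up 70.5498 (V=-10.4202), down 48.4064 (V=-32.5636). Price -16.5458; hedge Δ=1.0000, bond B=-68.0420.
  t=3,j=1: stock 75.0530 → up 102.8226 (V=21.8526), down 70.5498 (V=-10.4202). Price 7.0110; hedge Δ=1.0000, bond B=-68.0420.
  t=3,j=2: stock 109.3857 → up 149.8585 (V=68.8885), down 102.8226 (V=21.8526). Price 41.3437; hedge Δ=1.0000, bond B=-68.0420.
  t=3,j=3: stock 159.4239 → up 218.4107 (V=137.4407), down 149.8585 (V=68.8885). Price 91.3819; hedge Δ=1.0000, bond B=-68.0420.
  t=2,j=0: stock 54.7832 → up 75.0530 (V=7.0110), down 51.4962 (V=-16.5458). Price -2.3950; hedge Δ=1.0000, bond B=-57.1782.
  t=2,j=1: stock 79.8436 → up 109.3857 (V=41.3437), down 75.0530 (V=7.0110). Price 22.6654; hedge Δ=1.0000, bond B=-57.1782.
  t=2,j=2: stock 116.3678 → up 159.4239 (V=91.3819), down 109.3857 (V=41.3437). Price 59.1896; hedge Δ=1.0000, bond B=-57.1782.
  t=1,j=0: stock 58.2800 → up 79.8436 (V=22.6654), down 54.7832 (V=-2.3950). Price 10.2311; hedge Δ=1.0000, bond B=-48.0489.
  t=1,j=1: stock 84.9400 → up 116.3678 (V=59.1896), down 79.8436 (V=22.6654). Price 36.8911; hedge Δ=1.0000, bond B=-48.0489.
  t=0,j=0: stock 62.0000 → up 84.9400 (V=36.8911), down 58.2800 (V=10.2311). Price 21.6228; hedge Δ=1.0000, bond B=-40.3772.
Check: Δ(0,0)·S0 + B(0,0) = 21.6228 = V0.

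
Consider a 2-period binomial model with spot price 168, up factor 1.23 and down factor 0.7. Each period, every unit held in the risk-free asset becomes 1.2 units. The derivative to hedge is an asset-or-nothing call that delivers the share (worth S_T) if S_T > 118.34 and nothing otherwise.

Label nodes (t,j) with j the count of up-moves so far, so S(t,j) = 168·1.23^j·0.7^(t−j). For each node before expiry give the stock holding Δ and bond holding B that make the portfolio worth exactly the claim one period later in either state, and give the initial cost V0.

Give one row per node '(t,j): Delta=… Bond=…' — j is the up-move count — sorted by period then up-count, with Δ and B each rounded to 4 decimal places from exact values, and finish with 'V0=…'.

(0,0): Delta=1.0436 Bond=-7.5096
(1,0): Delta=2.3208 Bond=-159.2038
(1,1): Delta=1.0000 Bond=0.0000
V0=167.8168

Under the risk-neutral measure, an up-move has probability p* = (R−d)/(u−d) = 0.9434 and values discount at R = 1.2.
Terminal payoffs: V(2,0)=0.0000, V(2,1)=144.6480, V(2,2)=254.1672
Node (1,0) S=117.6000: V=(p*·144.6480+(1−p*)·0.0000)/1.2=113.7170; Δ=(144.6480−0.0000)/(144.6480−82.3200)=2.3208; B=V−Δ·S=-159.2038
Node (1,1) S=206.6400: V=(p*·254.1672+(1−p*)·144.6480)/1.2=206.6400; Δ=(254.1672−144.6480)/(254.1672−144.6480)=1.0000; B=V−Δ·S=0.0000
Node (0,0) S=168.0000: V=(p*·206.6400+(1−p*)·113.7170)/1.2=167.8168; Δ=(206.6400−113.7170)/(206.6400−117.6000)=1.0436; B=V−Δ·S=-7.5096
The time-0 hedge costs 167.8168, which is the no-arbitrage price.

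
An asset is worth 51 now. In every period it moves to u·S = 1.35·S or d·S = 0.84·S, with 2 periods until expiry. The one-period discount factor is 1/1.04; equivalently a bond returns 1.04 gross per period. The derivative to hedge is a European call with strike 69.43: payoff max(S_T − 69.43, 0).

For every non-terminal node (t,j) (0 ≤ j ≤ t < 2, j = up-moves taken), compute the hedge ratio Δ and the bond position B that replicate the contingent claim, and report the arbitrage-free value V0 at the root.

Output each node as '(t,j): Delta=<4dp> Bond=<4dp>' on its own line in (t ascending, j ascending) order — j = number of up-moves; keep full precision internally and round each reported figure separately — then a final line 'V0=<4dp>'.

No-arbitrage ⇒ martingale measure with p* = (R−d)/(u−d) = 0.3922.
Terminal payoffs: V(2,0)=0.0000, V(2,1)=0.0000, V(2,2)=23.5175
Node (1,0) S=42.8400: V=(p*·0.0000+(1−p*)·0.0000)/1.04=0.0000; Δ=(0.0000−0.0000)/(57.8340−35.9856)=0.0000; B=V−Δ·S=0.0000
Node (1,1) S=68.8500: V=(p*·23.5175+(1−p*)·0.0000)/1.04=8.8678; Δ=(23.5175−0.0000)/(92.9475−57.8340)=0.6698; B=V−Δ·S=-37.2449
Node (0,0) S=51.0000: V=(p*·8.8678+(1−p*)·0.0000)/1.04=3.3438; Δ=(8.8678−0.0000)/(68.8500−42.8400)=0.3409; B=V−Δ·S=-14.0441
Self-financing check: at every node Δ·S+B equals the discounted successor values.

(0,0): Delta=0.3409 Bond=-14.0441
(1,0): Delta=0.0000 Bond=0.0000
(1,1): Delta=0.6698 Bond=-37.2449
V0=3.3438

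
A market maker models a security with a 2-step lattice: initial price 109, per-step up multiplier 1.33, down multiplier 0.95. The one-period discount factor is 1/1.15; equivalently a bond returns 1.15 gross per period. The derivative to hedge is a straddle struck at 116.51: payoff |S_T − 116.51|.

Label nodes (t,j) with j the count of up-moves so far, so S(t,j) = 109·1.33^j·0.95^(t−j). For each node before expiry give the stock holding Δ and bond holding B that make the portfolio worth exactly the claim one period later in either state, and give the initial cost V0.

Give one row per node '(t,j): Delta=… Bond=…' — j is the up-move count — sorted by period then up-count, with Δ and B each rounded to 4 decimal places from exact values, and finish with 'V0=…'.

(0,0): Delta=0.6393 Bond=-42.6237
(1,0): Delta=0.0781 Bond=9.0891
(1,1): Delta=1.0000 Bond=-101.3130
V0=27.0562

The replicating-portfolio and risk-neutral prices coincide; use p* = (1.15−0.95)/(1.33−0.95) = 0.5263 for the latter.
Payoff layer (t=2): V(2,0)=18.1375, V(2,1)=21.2115, V(2,2)=76.3001
Node (1,0) S=103.5500: V=(p*·21.2115+(1−p*)·18.1375)/1.15=17.1786; Δ=(21.2115−18.1375)/(137.7215−98.3725)=0.0781; B=V−Δ·S=9.0891
Node (1,1) S=144.9700: V=(p*·76.3001+(1−p*)·21.2115)/1.15=43.6570; Δ=(76.3001−21.2115)/(192.8101−137.7215)=1.0000; B=V−Δ·S=-101.3130
Node (0,0) S=109.0000: V=(p*·43.6570+(1−p*)·17.1786)/1.15=27.0562; Δ=(43.6570−17.1786)/(144.9700−103.5500)=0.6393; B=V−Δ·S=-42.6237
The time-0 hedge costs 27.0562, which is the no-arbitrage price.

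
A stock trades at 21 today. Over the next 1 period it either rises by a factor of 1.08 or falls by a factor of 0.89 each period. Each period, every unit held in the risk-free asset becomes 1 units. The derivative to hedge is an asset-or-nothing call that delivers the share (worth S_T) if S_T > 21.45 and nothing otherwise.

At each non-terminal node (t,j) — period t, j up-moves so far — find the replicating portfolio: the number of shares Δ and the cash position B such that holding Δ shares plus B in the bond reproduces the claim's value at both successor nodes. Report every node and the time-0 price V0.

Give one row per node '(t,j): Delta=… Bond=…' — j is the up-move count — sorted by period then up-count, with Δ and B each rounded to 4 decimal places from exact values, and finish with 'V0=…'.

Risk-neutral probability p* = (R−d)/(u−d) = (1−0.89)/(1.08−0.89) = 0.5789.
Terminal payoffs: V(1,0)=0.0000, V(1,1)=22.6800
Node (0,0) S=21.0000: V=(p*·22.6800+(1−p*)·0.0000)/1=13.1305; Δ=(22.6800−0.0000)/(22.6800−18.6900)=5.6842; B=V−Δ·S=-106.2379
The time-0 hedge costs 13.1305, which is the no-arbitrage price.

(0,0): Delta=5.6842 Bond=-106.2379
V0=13.1305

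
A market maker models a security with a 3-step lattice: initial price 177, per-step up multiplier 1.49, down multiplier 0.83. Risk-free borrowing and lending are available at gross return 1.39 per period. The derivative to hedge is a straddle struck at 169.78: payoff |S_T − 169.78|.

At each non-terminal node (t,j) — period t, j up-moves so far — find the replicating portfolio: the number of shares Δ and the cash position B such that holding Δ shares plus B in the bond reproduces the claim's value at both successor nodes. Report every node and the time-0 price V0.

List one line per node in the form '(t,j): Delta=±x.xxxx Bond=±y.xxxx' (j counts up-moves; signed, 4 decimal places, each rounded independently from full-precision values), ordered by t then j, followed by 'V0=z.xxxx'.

Risk-neutral probability p* = (R−d)/(u−d) = (1.39−0.83)/(1.49−0.83) = 0.8485.
Payoff layer (t=3): V(3,0)=68.5737, V(3,1)=11.9036, V(3,2)=156.3749, V(3,3)=415.7270
Node (2,0) S=121.9353: V=(p*·11.9036+(1−p*)·68.5737)/1.39=14.7410; Δ=(11.9036−68.5737)/(181.6836−101.2063)=-0.7042; B=V−Δ·S=100.6048
Node (2,1) S=218.8959: V=(p*·156.3749+(1−p*)·11.9036)/1.39=96.7520; Δ=(156.3749−11.9036)/(326.1549−181.6836)=1.0000; B=V−Δ·S=-122.1439
Node (2,2) S=392.9577: V=(p*·415.7270+(1−p*)·156.3749)/1.39=270.8138; Δ=(415.7270−156.3749)/(585.5070−326.1549)=1.0000; B=V−Δ·S=-122.1439
Node (1,0) S=146.9100: V=(p*·96.7520+(1−p*)·14.7410)/1.39=60.6663; Δ=(96.7520−14.7410)/(218.8959−121.9353)=0.8458; B=V−Δ·S=-63.5929
Node (1,1) S=263.7300: V=(p*·270.8138+(1−p*)·96.7520)/1.39=175.8567; Δ=(270.8138−96.7520)/(392.9577−218.8959)=1.0000; B=V−Δ·S=-87.8733
Node (0,0) S=177.0000: V=(p*·175.8567+(1−p*)·60.6663)/1.39=113.9594; Δ=(175.8567−60.6663)/(263.7300−146.9100)=0.9861; B=V−Δ·S=-60.5715
Check: Δ(0,0)·S0 + B(0,0) = 113.9594 = V0.

(0,0): Delta=0.9861 Bond=-60.5715
(1,0): Delta=0.8458 Bond=-63.5929
(1,1): Delta=1.0000 Bond=-87.8733
(2,0): Delta=-0.7042 Bond=100.6048
(2,1): Delta=1.0000 Bond=-122.1439
(2,2): Delta=1.0000 Bond=-122.1439
V0=113.9594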